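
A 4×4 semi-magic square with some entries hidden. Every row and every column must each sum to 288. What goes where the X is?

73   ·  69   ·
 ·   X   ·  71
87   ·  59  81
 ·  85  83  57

75

Row 3 must total 288; the given cells sum to 227, so (3,2) = 61.
Row 4: 85 + 83 + 57 + ? = 288, so (4,1) = 63.
Column 1 must total 288; the given cells sum to 223, so (2,1) = 65.
Column 3 must total 288; the given cells sum to 211, so (2,3) = 77.
The remaining cell in column 4 is (1,4) = 288 − 209 = 79.
The remaining cell in row 1 is (1,2) = 288 − 221 = 67.
Row 2: 65 + 77 + 71 + ? = 288, so (2,2) = 75.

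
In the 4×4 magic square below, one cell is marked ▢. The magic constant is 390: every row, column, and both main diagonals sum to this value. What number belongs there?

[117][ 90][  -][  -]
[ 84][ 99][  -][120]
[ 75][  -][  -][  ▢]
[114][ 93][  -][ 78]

111

Using row 2: 84 + 99 + 120 + ? → (2,3) = 390 − 303 = 87.
Using row 4: 114 + 93 + 78 + ? → (4,3) = 390 − 285 = 105.
Column 2 must total 390; the given cells sum to 282, so (3,2) = 108.
Main diagonal: 117 + 99 + 78 + ? = 390, so (3,3) = 96.
From anti-diagonal, 390 − (87 + 108 + 114) gives (1,4) = 81.
The remaining cell in row 1 is (1,3) = 390 − 288 = 102.
Row 3 must total 390; the given cells sum to 279, so (3,4) = 111.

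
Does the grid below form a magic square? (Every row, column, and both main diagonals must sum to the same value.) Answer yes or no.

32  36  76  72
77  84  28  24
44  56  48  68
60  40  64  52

No — main diagonal sums to 216 but column 1 sums to 213.

Row 1: 32 + 36 + 76 + 72 = 216.
Row 2: 77 + 84 + 28 + 24 = 213.
Row 3: 44 + 56 + 48 + 68 = 216.
Row 4: 60 + 40 + 64 + 52 = 216.
Column 1: 32 + 77 + 44 + 60 = 213.
Column 2: 36 + 84 + 56 + 40 = 216.
Column 3: 76 + 28 + 48 + 64 = 216.
Column 4: 72 + 24 + 68 + 52 = 216.
Main diagonal: 32 + 84 + 48 + 52 = 216.
Anti-diagonal: 72 + 28 + 56 + 60 = 216.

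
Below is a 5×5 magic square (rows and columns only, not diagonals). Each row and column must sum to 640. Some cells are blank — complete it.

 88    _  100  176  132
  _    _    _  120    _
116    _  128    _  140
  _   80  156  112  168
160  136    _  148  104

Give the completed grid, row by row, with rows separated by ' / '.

88 144 100 176 132 / 152 108 164 120 96 / 116 172 128 84 140 / 124 80 156 112 168 / 160 136 92 148 104

Row 1 needs 640; the known cells sum to 496, so (1,2) = 144.
Row 4 needs 640; the known cells sum to 516, so (4,1) = 124.
Row 5: 160 + 136 + 148 + 104 + ? = 640, so (5,3) = 92.
From column 1, 640 − (88 + 116 + 124 + 160) gives (2,1) = 152.
From column 3, 640 − (100 + 128 + 156 + 92) gives (2,3) = 164.
The remaining cell in column 4 is (3,4) = 640 − 556 = 84.
Column 5: 132 + 140 + 168 + 104 + ? = 640, so (2,5) = 96.
Row 2 needs 640; the known cells sum to 532, so (2,2) = 108.
Row 3 needs 640; the known cells sum to 468, so (3,2) = 172.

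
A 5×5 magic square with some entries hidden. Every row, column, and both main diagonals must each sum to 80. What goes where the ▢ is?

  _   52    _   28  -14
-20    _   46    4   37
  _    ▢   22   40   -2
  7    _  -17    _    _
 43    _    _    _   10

Using row 2: -20 + 46 + 4 + 37 + ? → (2,2) = 80 − 67 = 13.
Using column 5: -14 + 37 + (-2) + 10 + ? → (4,5) = 80 − 31 = 49.
Anti-diagonal needs 80; the known cells sum to 55, so (4,2) = 25.
The remaining cell in row 4 is (4,4) = 80 − 64 = 16.
Column 4 must total 80; the given cells sum to 88, so (5,4) = -8.
Main diagonal needs 80; the known cells sum to 61, so (1,1) = 19.
The remaining cell in row 1 is (1,3) = 80 − 85 = -5.
The remaining cell in column 1 is (3,1) = 80 − 49 = 31.
Column 3 needs 80; the known cells sum to 46, so (5,3) = 34.
Row 3 needs 80; the known cells sum to 91, so (3,2) = -11.

-11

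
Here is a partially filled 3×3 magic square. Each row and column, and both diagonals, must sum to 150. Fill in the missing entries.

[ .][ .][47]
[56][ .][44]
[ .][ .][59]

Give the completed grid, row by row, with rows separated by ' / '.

Row 2 needs 150; the known cells sum to 100, so (2,2) = 50.
Main diagonal needs 150; the known cells sum to 109, so (1,1) = 41.
Anti-diagonal needs 150; the known cells sum to 97, so (3,1) = 53.
Row 1: 41 + 47 + ? = 150, so (1,2) = 62.
The remaining cell in row 3 is (3,2) = 150 − 112 = 38.

41 62 47 / 56 50 44 / 53 38 59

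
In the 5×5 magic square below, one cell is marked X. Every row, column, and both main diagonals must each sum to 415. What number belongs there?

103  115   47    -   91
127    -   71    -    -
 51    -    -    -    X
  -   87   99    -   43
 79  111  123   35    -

The remaining cell in row 1 is (1,4) = 415 − 356 = 59.
Row 5: 79 + 111 + 123 + 35 + ? = 415, so (5,5) = 67.
The remaining cell in column 1 is (4,1) = 415 − 360 = 55.
Column 3 needs 415; the known cells sum to 340, so (3,3) = 75.
Anti-diagonal: 91 + 75 + 87 + 79 + ? = 415, so (2,4) = 83.
Using row 4: 55 + 87 + 99 + 43 + ? → (4,4) = 415 − 284 = 131.
From column 4, 415 − (59 + 83 + 131 + 35) gives (3,4) = 107.
Using main diagonal: 103 + 75 + 131 + 67 + ? → (2,2) = 415 − 376 = 39.
Row 2 must total 415; the given cells sum to 320, so (2,5) = 95.
Column 2 needs 415; the known cells sum to 352, so (3,2) = 63.
Column 5 must total 415; the given cells sum to 296, so (3,5) = 119.

119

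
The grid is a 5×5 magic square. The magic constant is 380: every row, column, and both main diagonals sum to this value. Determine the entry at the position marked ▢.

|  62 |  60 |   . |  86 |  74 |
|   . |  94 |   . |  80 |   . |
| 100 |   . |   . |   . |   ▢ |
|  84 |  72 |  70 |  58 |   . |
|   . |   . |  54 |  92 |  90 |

Using row 1: 62 + 60 + 86 + 74 + ? → (1,3) = 380 − 282 = 98.
From row 4, 380 − (84 + 72 + 70 + 58) gives (4,5) = 96.
Column 4: 86 + 80 + 58 + 92 + ? = 380, so (3,4) = 64.
Main diagonal needs 380; the known cells sum to 304, so (3,3) = 76.
Anti-diagonal must total 380; the given cells sum to 302, so (5,1) = 78.
The remaining cell in row 5 is (5,2) = 380 − 314 = 66.
From column 1, 380 − (62 + 100 + 84 + 78) gives (2,1) = 56.
Column 2 needs 380; the known cells sum to 292, so (3,2) = 88.
Column 3 must total 380; the given cells sum to 298, so (2,3) = 82.
Using row 2: 56 + 94 + 82 + 80 + ? → (2,5) = 380 − 312 = 68.
The remaining cell in row 3 is (3,5) = 380 − 328 = 52.

52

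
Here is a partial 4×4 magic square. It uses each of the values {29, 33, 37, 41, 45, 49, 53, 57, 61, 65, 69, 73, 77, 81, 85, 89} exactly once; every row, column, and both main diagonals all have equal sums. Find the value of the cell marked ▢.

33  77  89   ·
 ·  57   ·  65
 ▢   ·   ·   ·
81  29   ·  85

53

The 16 entries sum to 944, so each line sums to 944/4 = 236.
Row 1 needs 236; the known cells sum to 199, so (1,4) = 37.
Using row 4: 81 + 29 + 85 + ? → (4,3) = 236 − 195 = 41.
Column 2 needs 236; the known cells sum to 163, so (3,2) = 73.
Column 4 must total 236; the given cells sum to 187, so (3,4) = 49.
Main diagonal: 33 + 57 + 85 + ? = 236, so (3,3) = 61.
Anti-diagonal must total 236; the given cells sum to 191, so (2,3) = 45.
Row 2 needs 236; the known cells sum to 167, so (2,1) = 69.
Row 3 must total 236; the given cells sum to 183, so (3,1) = 53.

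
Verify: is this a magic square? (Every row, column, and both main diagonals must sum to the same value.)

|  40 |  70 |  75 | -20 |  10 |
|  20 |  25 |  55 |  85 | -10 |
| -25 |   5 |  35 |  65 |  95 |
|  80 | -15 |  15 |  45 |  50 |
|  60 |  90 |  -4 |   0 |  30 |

Row 1: 40 + 70 + 75 + (-20) + 10 = 175.
Row 2: 20 + 25 + 55 + 85 + (-10) = 175.
Row 3: -25 + 5 + 35 + 65 + 95 = 175.
Row 4: 80 + (-15) + 15 + 45 + 50 = 175.
Row 5: 60 + 90 + (-4) + 0 + 30 = 176.
Column 1: 40 + 20 + (-25) + 80 + 60 = 175.
Column 2: 70 + 25 + 5 + (-15) + 90 = 175.
Column 3: 75 + 55 + 35 + 15 + (-4) = 176.
Column 4: -20 + 85 + 65 + 45 + 0 = 175.
Column 5: 10 + (-10) + 95 + 50 + 30 = 175.
Main diagonal: 40 + 25 + 35 + 45 + 30 = 175.
Anti-diagonal: 10 + 85 + 35 + (-15) + 60 = 175.

No — column 2 sums to 175 but row 5 sums to 176.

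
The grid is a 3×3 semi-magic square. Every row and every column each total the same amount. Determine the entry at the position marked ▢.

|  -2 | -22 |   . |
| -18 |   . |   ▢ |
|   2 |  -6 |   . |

Column 1 is complete and sums to -18; that is the magic constant.
Using row 1: -2 + (-22) + ? → (1,3) = -18 − (-24) = 6.
The remaining cell in row 3 is (3,3) = -18 − (-4) = -14.
The remaining cell in column 2 is (2,2) = -18 − (-28) = 10.
The remaining cell in column 3 is (2,3) = -18 − (-8) = -10.

-10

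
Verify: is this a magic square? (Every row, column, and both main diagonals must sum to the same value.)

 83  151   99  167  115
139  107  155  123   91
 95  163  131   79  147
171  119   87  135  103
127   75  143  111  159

Row 1: 83 + 151 + 99 + 167 + 115 = 615.
Row 2: 139 + 107 + 155 + 123 + 91 = 615.
Row 3: 95 + 163 + 131 + 79 + 147 = 615.
Row 4: 171 + 119 + 87 + 135 + 103 = 615.
Row 5: 127 + 75 + 143 + 111 + 159 = 615.
Column 1: 83 + 139 + 95 + 171 + 127 = 615.
Column 2: 151 + 107 + 163 + 119 + 75 = 615.
Column 3: 99 + 155 + 131 + 87 + 143 = 615.
Column 4: 167 + 123 + 79 + 135 + 111 = 615.
Column 5: 115 + 91 + 147 + 103 + 159 = 615.
Main diagonal: 83 + 107 + 131 + 135 + 159 = 615.
Anti-diagonal: 115 + 123 + 131 + 119 + 127 = 615.
All lines sum to 615.

Yes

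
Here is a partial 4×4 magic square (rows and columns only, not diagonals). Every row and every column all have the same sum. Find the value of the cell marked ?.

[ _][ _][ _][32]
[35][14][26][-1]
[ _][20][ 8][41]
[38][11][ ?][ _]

Row 2 is complete and sums to 74; that is the magic constant.
Row 3 needs 74; the known cells sum to 69, so (3,1) = 5.
From column 1, 74 − (35 + 5 + 38) gives (1,1) = -4.
Column 2 must total 74; the given cells sum to 45, so (1,2) = 29.
Column 4: 32 + (-1) + 41 + ? = 74, so (4,4) = 2.
From row 1, 74 − (-4 + 29 + 32) gives (1,3) = 17.
Row 4 must total 74; the given cells sum to 51, so (4,3) = 23.

23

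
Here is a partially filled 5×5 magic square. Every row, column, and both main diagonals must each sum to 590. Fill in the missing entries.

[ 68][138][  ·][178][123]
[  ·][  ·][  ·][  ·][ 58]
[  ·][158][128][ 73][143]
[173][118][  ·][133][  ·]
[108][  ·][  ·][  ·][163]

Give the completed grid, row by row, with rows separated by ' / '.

Row 1: 68 + 138 + 178 + 123 + ? = 590, so (1,3) = 83.
Row 3 must total 590; the given cells sum to 502, so (3,1) = 88.
The remaining cell in column 1 is (2,1) = 590 − 437 = 153.
Column 5: 123 + 58 + 143 + 163 + ? = 590, so (4,5) = 103.
The remaining cell in main diagonal is (2,2) = 590 − 492 = 98.
The remaining cell in anti-diagonal is (2,4) = 590 − 477 = 113.
The remaining cell in row 2 is (2,3) = 590 − 422 = 168.
Using row 4: 173 + 118 + 133 + 103 + ? → (4,3) = 590 − 527 = 63.
Using column 2: 138 + 98 + 158 + 118 + ? → (5,2) = 590 − 512 = 78.
Column 3 needs 590; the known cells sum to 442, so (5,3) = 148.
Column 4: 178 + 113 + 73 + 133 + ? = 590, so (5,4) = 93.

68 138 83 178 123 / 153 98 168 113 58 / 88 158 128 73 143 / 173 118 63 133 103 / 108 78 148 93 163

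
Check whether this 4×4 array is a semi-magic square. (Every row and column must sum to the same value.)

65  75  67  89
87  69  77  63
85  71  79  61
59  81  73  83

Yes

Row 1: 65 + 75 + 67 + 89 = 296.
Row 2: 87 + 69 + 77 + 63 = 296.
Row 3: 85 + 71 + 79 + 61 = 296.
Row 4: 59 + 81 + 73 + 83 = 296.
Column 1: 65 + 87 + 85 + 59 = 296.
Column 2: 75 + 69 + 71 + 81 = 296.
Column 3: 67 + 77 + 79 + 73 = 296.
Column 4: 89 + 63 + 61 + 83 = 296.
All lines sum to 296.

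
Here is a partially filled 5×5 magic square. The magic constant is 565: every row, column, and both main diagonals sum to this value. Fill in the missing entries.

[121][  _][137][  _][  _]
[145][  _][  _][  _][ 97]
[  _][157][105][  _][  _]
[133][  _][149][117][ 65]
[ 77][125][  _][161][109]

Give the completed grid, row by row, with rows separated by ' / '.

121 69 137 85 153 / 145 113 81 129 97 / 89 157 105 73 141 / 133 101 149 117 65 / 77 125 93 161 109

From row 4, 565 − (133 + 149 + 117 + 65) gives (4,2) = 101.
The remaining cell in row 5 is (5,3) = 565 − 472 = 93.
The remaining cell in column 1 is (3,1) = 565 − 476 = 89.
Using column 3: 137 + 105 + 149 + 93 + ? → (2,3) = 565 − 484 = 81.
The remaining cell in main diagonal is (2,2) = 565 − 452 = 113.
From row 2, 565 − (145 + 113 + 81 + 97) gives (2,4) = 129.
Using column 2: 113 + 157 + 101 + 125 + ? → (1,2) = 565 − 496 = 69.
Using anti-diagonal: 129 + 105 + 101 + 77 + ? → (1,5) = 565 − 412 = 153.
From row 1, 565 − (121 + 69 + 137 + 153) gives (1,4) = 85.
Column 4: 85 + 129 + 117 + 161 + ? = 565, so (3,4) = 73.
Using column 5: 153 + 97 + 65 + 109 + ? → (3,5) = 565 − 424 = 141.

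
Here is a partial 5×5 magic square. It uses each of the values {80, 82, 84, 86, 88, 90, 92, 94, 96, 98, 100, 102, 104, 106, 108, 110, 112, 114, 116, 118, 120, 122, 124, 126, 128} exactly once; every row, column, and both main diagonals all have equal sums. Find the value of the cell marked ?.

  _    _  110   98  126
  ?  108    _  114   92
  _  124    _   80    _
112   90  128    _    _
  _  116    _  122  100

120

The 25 entries sum to 2600, so each line sums to 2600/5 = 520.
Column 2 must total 520; the given cells sum to 438, so (1,2) = 82.
From column 4, 520 − (98 + 114 + 80 + 122) gives (4,4) = 106.
Row 1: 82 + 110 + 98 + 126 + ? = 520, so (1,1) = 104.
The remaining cell in row 4 is (4,5) = 520 − 436 = 84.
Column 5 must total 520; the given cells sum to 402, so (3,5) = 118.
Main diagonal needs 520; the known cells sum to 418, so (3,3) = 102.
Anti-diagonal must total 520; the given cells sum to 432, so (5,1) = 88.
Row 3 must total 520; the given cells sum to 424, so (3,1) = 96.
Row 5: 88 + 116 + 122 + 100 + ? = 520, so (5,3) = 94.
Column 1 must total 520; the given cells sum to 400, so (2,1) = 120.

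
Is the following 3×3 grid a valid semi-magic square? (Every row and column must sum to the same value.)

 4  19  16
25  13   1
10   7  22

Row 1: 4 + 19 + 16 = 39.
Row 2: 25 + 13 + 1 = 39.
Row 3: 10 + 7 + 22 = 39.
Column 1: 4 + 25 + 10 = 39.
Column 2: 19 + 13 + 7 = 39.
Column 3: 16 + 1 + 22 = 39.
All lines sum to 39.

Yes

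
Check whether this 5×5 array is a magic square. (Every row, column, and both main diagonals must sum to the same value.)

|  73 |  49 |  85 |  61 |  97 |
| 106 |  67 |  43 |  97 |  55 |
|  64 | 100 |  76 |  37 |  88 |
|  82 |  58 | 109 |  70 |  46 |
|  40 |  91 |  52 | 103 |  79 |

Row 1: 73 + 49 + 85 + 61 + 97 = 365.
Row 2: 106 + 67 + 43 + 97 + 55 = 368.
Row 3: 64 + 100 + 76 + 37 + 88 = 365.
Row 4: 82 + 58 + 109 + 70 + 46 = 365.
Row 5: 40 + 91 + 52 + 103 + 79 = 365.
Column 1: 73 + 106 + 64 + 82 + 40 = 365.
Column 2: 49 + 67 + 100 + 58 + 91 = 365.
Column 3: 85 + 43 + 76 + 109 + 52 = 365.
Column 4: 61 + 97 + 37 + 70 + 103 = 368.
Column 5: 97 + 55 + 88 + 46 + 79 = 365.
Main diagonal: 73 + 67 + 76 + 70 + 79 = 365.
Anti-diagonal: 97 + 97 + 76 + 58 + 40 = 368.

No — row 4 sums to 365 but column 4 sums to 368.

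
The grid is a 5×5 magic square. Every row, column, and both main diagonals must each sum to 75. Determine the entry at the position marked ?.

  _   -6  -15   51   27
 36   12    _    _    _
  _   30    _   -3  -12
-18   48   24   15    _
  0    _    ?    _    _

42

From row 1, 75 − (-6 + (-15) + 51 + 27) gives (1,1) = 18.
Using row 4: -18 + 48 + 24 + 15 + ? → (4,5) = 75 − 69 = 6.
Using column 1: 18 + 36 + (-18) + 0 + ? → (3,1) = 75 − 36 = 39.
The remaining cell in column 2 is (5,2) = 75 − 84 = -9.
Using row 3: 39 + 30 + (-3) + (-12) + ? → (3,3) = 75 − 54 = 21.
The remaining cell in main diagonal is (5,5) = 75 − 66 = 9.
Anti-diagonal needs 75; the known cells sum to 96, so (2,4) = -21.
From column 4, 75 − (51 + (-21) + (-3) + 15) gives (5,4) = 33.
Using column 5: 27 + (-12) + 6 + 9 + ? → (2,5) = 75 − 30 = 45.
Row 2 needs 75; the known cells sum to 72, so (2,3) = 3.
Row 5 needs 75; the known cells sum to 33, so (5,3) = 42.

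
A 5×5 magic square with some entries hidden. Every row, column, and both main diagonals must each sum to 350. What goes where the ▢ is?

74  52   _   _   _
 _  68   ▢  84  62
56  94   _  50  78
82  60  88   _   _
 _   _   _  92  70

Row 3 must total 350; the given cells sum to 278, so (3,3) = 72.
Column 2 must total 350; the given cells sum to 274, so (5,2) = 76.
Main diagonal needs 350; the known cells sum to 284, so (4,4) = 66.
Row 4 needs 350; the known cells sum to 296, so (4,5) = 54.
The remaining cell in column 4 is (1,4) = 350 − 292 = 58.
Column 5 must total 350; the given cells sum to 264, so (1,5) = 86.
Using anti-diagonal: 86 + 84 + 72 + 60 + ? → (5,1) = 350 − 302 = 48.
The remaining cell in row 1 is (1,3) = 350 − 270 = 80.
Row 5: 48 + 76 + 92 + 70 + ? = 350, so (5,3) = 64.
Column 1 needs 350; the known cells sum to 260, so (2,1) = 90.
Column 3 must total 350; the given cells sum to 304, so (2,3) = 46.

46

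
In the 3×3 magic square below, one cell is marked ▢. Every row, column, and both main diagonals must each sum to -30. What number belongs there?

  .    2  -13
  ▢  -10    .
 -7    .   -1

-4

Using row 1: 2 + (-13) + ? → (1,1) = -30 − (-11) = -19.
From row 3, -30 − (-7 + (-1)) gives (3,2) = -22.
The remaining cell in column 1 is (2,1) = -30 − (-26) = -4.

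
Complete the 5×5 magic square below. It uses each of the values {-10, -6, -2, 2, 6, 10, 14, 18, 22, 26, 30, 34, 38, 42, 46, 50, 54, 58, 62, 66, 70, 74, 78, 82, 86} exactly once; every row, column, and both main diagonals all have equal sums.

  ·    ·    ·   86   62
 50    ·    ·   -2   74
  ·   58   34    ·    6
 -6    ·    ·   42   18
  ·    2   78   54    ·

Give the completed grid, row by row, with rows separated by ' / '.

38 14 -10 86 62 / 50 46 22 -2 74 / 82 58 34 10 6 / -6 70 66 42 18 / 26 2 78 54 30

The 25 entries sum to 950, so each line sums to 950/5 = 190.
Using column 4: 86 + (-2) + 42 + 54 + ? → (3,4) = 190 − 180 = 10.
Using column 5: 62 + 74 + 6 + 18 + ? → (5,5) = 190 − 160 = 30.
The remaining cell in row 3 is (3,1) = 190 − 108 = 82.
Using row 5: 2 + 78 + 54 + 30 + ? → (5,1) = 190 − 164 = 26.
Using column 1: 50 + 82 + (-6) + 26 + ? → (1,1) = 190 − 152 = 38.
Main diagonal: 38 + 34 + 42 + 30 + ? = 190, so (2,2) = 46.
Anti-diagonal needs 190; the known cells sum to 120, so (4,2) = 70.
Row 2 needs 190; the known cells sum to 168, so (2,3) = 22.
Row 4 must total 190; the given cells sum to 124, so (4,3) = 66.
Column 2 needs 190; the known cells sum to 176, so (1,2) = 14.
Using column 3: 22 + 34 + 66 + 78 + ? → (1,3) = 190 − 200 = -10.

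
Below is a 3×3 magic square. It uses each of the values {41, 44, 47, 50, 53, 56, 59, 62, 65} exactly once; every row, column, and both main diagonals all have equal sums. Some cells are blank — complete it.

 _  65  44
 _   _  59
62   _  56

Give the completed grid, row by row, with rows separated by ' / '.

The 9 entries sum to 477, so each line sums to 477/3 = 159.
Row 1: 65 + 44 + ? = 159, so (1,1) = 50.
The remaining cell in row 3 is (3,2) = 159 − 118 = 41.
The remaining cell in column 1 is (2,1) = 159 − 112 = 47.
From column 2, 159 − (65 + 41) gives (2,2) = 53.

50 65 44 / 47 53 59 / 62 41 56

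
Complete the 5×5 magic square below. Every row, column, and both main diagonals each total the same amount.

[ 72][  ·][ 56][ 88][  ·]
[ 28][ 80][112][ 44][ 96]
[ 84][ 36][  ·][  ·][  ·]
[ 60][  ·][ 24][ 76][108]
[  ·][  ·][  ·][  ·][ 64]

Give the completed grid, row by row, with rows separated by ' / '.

Row 2 is already complete: 28 + 80 + 112 + 44 + 96 = 360, so that is the magic constant.
Using row 4: 60 + 24 + 76 + 108 + ? → (4,2) = 360 − 268 = 92.
Column 1 must total 360; the given cells sum to 244, so (5,1) = 116.
Main diagonal needs 360; the known cells sum to 292, so (3,3) = 68.
Anti-diagonal needs 360; the known cells sum to 320, so (1,5) = 40.
From row 1, 360 − (72 + 56 + 88 + 40) gives (1,2) = 104.
Using column 2: 104 + 80 + 36 + 92 + ? → (5,2) = 360 − 312 = 48.
The remaining cell in column 3 is (5,3) = 360 − 260 = 100.
Column 5: 40 + 96 + 108 + 64 + ? = 360, so (3,5) = 52.
Row 3 must total 360; the given cells sum to 240, so (3,4) = 120.
Row 5 needs 360; the known cells sum to 328, so (5,4) = 32.

72 104 56 88 40 / 28 80 112 44 96 / 84 36 68 120 52 / 60 92 24 76 108 / 116 48 100 32 64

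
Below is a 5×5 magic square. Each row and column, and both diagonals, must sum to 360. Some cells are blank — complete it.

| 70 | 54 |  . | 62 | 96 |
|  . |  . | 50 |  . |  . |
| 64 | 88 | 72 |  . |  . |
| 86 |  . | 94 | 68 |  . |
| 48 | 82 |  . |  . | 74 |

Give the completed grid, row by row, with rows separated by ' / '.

70 54 78 62 96 / 92 76 50 84 58 / 64 88 72 56 80 / 86 60 94 68 52 / 48 82 66 90 74

Row 1 must total 360; the given cells sum to 282, so (1,3) = 78.
Column 1 must total 360; the given cells sum to 268, so (2,1) = 92.
Column 3 needs 360; the known cells sum to 294, so (5,3) = 66.
Main diagonal: 70 + 72 + 68 + 74 + ? = 360, so (2,2) = 76.
The remaining cell in row 5 is (5,4) = 360 − 270 = 90.
Using column 2: 54 + 76 + 88 + 82 + ? → (4,2) = 360 − 300 = 60.
The remaining cell in anti-diagonal is (2,4) = 360 − 276 = 84.
Row 2: 92 + 76 + 50 + 84 + ? = 360, so (2,5) = 58.
The remaining cell in row 4 is (4,5) = 360 − 308 = 52.
Using column 4: 62 + 84 + 68 + 90 + ? → (3,4) = 360 − 304 = 56.
Column 5: 96 + 58 + 52 + 74 + ? = 360, so (3,5) = 80.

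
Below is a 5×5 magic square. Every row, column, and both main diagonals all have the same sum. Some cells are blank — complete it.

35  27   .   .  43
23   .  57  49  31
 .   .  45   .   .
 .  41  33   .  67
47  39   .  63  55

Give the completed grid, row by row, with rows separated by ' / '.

35 27 69 51 43 / 23 65 57 49 31 / 61 53 45 37 29 / 59 41 33 25 67 / 47 39 21 63 55

Anti-diagonal is already complete: 43 + 49 + 45 + 41 + 47 = 225, so that is the magic constant.
From row 2, 225 − (23 + 57 + 49 + 31) gives (2,2) = 65.
Row 5 needs 225; the known cells sum to 204, so (5,3) = 21.
From column 2, 225 − (27 + 65 + 41 + 39) gives (3,2) = 53.
Column 3 must total 225; the given cells sum to 156, so (1,3) = 69.
Column 5: 43 + 31 + 67 + 55 + ? = 225, so (3,5) = 29.
From main diagonal, 225 − (35 + 65 + 45 + 55) gives (4,4) = 25.
The remaining cell in row 1 is (1,4) = 225 − 174 = 51.
Row 4 must total 225; the given cells sum to 166, so (4,1) = 59.
Column 1: 35 + 23 + 59 + 47 + ? = 225, so (3,1) = 61.
The remaining cell in column 4 is (3,4) = 225 − 188 = 37.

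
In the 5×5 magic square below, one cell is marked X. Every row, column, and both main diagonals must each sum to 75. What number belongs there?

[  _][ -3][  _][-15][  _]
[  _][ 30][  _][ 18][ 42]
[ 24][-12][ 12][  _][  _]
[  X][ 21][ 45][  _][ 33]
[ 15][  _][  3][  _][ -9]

Column 2 must total 75; the given cells sum to 36, so (5,2) = 39.
Anti-diagonal: 18 + 12 + 21 + 15 + ? = 75, so (1,5) = 9.
Row 5 needs 75; the known cells sum to 48, so (5,4) = 27.
Using column 5: 9 + 42 + 33 + (-9) + ? → (3,5) = 75 − 75 = 0.
From row 3, 75 − (24 + (-12) + 12 + 0) gives (3,4) = 51.
Using column 4: -15 + 18 + 51 + 27 + ? → (4,4) = 75 − 81 = -6.
Main diagonal: 30 + 12 + (-6) + (-9) + ? = 75, so (1,1) = 48.
From row 1, 75 − (48 + (-3) + (-15) + 9) gives (1,3) = 36.
From row 4, 75 − (21 + 45 + (-6) + 33) gives (4,1) = -18.

-18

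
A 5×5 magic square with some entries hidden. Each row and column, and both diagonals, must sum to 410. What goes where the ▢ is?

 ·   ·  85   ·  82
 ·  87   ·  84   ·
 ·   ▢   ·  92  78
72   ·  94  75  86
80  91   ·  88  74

Row 4 needs 410; the known cells sum to 327, so (4,2) = 83.
The remaining cell in row 5 is (5,3) = 410 − 333 = 77.
Column 4: 84 + 92 + 75 + 88 + ? = 410, so (1,4) = 71.
The remaining cell in column 5 is (2,5) = 410 − 320 = 90.
The remaining cell in anti-diagonal is (3,3) = 410 − 329 = 81.
Using column 3: 85 + 81 + 94 + 77 + ? → (2,3) = 410 − 337 = 73.
From main diagonal, 410 − (87 + 81 + 75 + 74) gives (1,1) = 93.
Using row 1: 93 + 85 + 71 + 82 + ? → (1,2) = 410 − 331 = 79.
Row 2: 87 + 73 + 84 + 90 + ? = 410, so (2,1) = 76.
From column 1, 410 − (93 + 76 + 72 + 80) gives (3,1) = 89.
From column 2, 410 − (79 + 87 + 83 + 91) gives (3,2) = 70.

70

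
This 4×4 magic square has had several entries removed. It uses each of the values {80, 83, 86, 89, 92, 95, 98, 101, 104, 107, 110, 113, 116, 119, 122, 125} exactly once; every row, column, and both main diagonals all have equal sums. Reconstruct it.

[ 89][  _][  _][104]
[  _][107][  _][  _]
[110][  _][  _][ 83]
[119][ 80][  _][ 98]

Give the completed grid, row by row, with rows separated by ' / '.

89 122 95 104 / 92 107 86 125 / 110 101 116 83 / 119 80 113 98

The 16 entries sum to 1640, so each line sums to 1640/4 = 410.
Using row 4: 119 + 80 + 98 + ? → (4,3) = 410 − 297 = 113.
Using column 1: 89 + 110 + 119 + ? → (2,1) = 410 − 318 = 92.
From column 4, 410 − (104 + 83 + 98) gives (2,4) = 125.
Main diagonal must total 410; the given cells sum to 294, so (3,3) = 116.
Using row 2: 92 + 107 + 125 + ? → (2,3) = 410 − 324 = 86.
Row 3: 110 + 116 + 83 + ? = 410, so (3,2) = 101.
Column 2: 107 + 101 + 80 + ? = 410, so (1,2) = 122.
Column 3 must total 410; the given cells sum to 315, so (1,3) = 95.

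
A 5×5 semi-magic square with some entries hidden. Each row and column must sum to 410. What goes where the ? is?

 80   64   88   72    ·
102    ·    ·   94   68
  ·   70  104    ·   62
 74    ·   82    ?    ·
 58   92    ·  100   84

66

Row 1: 80 + 64 + 88 + 72 + ? = 410, so (1,5) = 106.
From row 5, 410 − (58 + 92 + 100 + 84) gives (5,3) = 76.
Using column 1: 80 + 102 + 74 + 58 + ? → (3,1) = 410 − 314 = 96.
Column 3 must total 410; the given cells sum to 350, so (2,3) = 60.
Column 5 must total 410; the given cells sum to 320, so (4,5) = 90.
Row 2 must total 410; the given cells sum to 324, so (2,2) = 86.
Using row 3: 96 + 70 + 104 + 62 + ? → (3,4) = 410 − 332 = 78.
The remaining cell in column 2 is (4,2) = 410 − 312 = 98.
Column 4 must total 410; the given cells sum to 344, so (4,4) = 66.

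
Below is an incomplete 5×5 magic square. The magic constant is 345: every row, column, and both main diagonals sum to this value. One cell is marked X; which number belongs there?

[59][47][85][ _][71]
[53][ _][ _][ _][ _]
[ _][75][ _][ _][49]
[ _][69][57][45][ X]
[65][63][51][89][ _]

93

Using row 1: 59 + 47 + 85 + 71 + ? → (1,4) = 345 − 262 = 83.
Row 5: 65 + 63 + 51 + 89 + ? = 345, so (5,5) = 77.
From column 2, 345 − (47 + 75 + 69 + 63) gives (2,2) = 91.
From main diagonal, 345 − (59 + 91 + 45 + 77) gives (3,3) = 73.
Anti-diagonal needs 345; the known cells sum to 278, so (2,4) = 67.
Column 3 needs 345; the known cells sum to 266, so (2,3) = 79.
Column 4 must total 345; the given cells sum to 284, so (3,4) = 61.
The remaining cell in row 2 is (2,5) = 345 − 290 = 55.
Row 3 needs 345; the known cells sum to 258, so (3,1) = 87.
Column 1 needs 345; the known cells sum to 264, so (4,1) = 81.
The remaining cell in column 5 is (4,5) = 345 − 252 = 93.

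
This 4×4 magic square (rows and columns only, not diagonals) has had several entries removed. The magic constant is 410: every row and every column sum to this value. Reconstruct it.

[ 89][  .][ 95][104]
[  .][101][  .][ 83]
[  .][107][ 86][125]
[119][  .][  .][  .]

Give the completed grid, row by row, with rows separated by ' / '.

Row 1 needs 410; the known cells sum to 288, so (1,2) = 122.
Row 3 must total 410; the given cells sum to 318, so (3,1) = 92.
From column 1, 410 − (89 + 92 + 119) gives (2,1) = 110.
Column 2 needs 410; the known cells sum to 330, so (4,2) = 80.
Column 4 needs 410; the known cells sum to 312, so (4,4) = 98.
Row 2 needs 410; the known cells sum to 294, so (2,3) = 116.
Row 4 needs 410; the known cells sum to 297, so (4,3) = 113.

89 122 95 104 / 110 101 116 83 / 92 107 86 125 / 119 80 113 98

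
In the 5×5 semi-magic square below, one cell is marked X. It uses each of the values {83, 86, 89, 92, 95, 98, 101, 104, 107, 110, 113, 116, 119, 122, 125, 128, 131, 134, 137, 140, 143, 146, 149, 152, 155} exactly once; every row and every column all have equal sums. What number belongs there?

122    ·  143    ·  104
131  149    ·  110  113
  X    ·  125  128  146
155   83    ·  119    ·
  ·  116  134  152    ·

The 25 entries sum to 2975, so each line sums to 2975/5 = 595.
Row 2 must total 595; the given cells sum to 503, so (2,3) = 92.
Column 3 must total 595; the given cells sum to 494, so (4,3) = 101.
From column 4, 595 − (110 + 128 + 119 + 152) gives (1,4) = 86.
From row 1, 595 − (122 + 143 + 86 + 104) gives (1,2) = 140.
Using row 4: 155 + 83 + 101 + 119 + ? → (4,5) = 595 − 458 = 137.
Column 2 needs 595; the known cells sum to 488, so (3,2) = 107.
Column 5: 104 + 113 + 146 + 137 + ? = 595, so (5,5) = 95.
Using row 3: 107 + 125 + 128 + 146 + ? → (3,1) = 595 − 506 = 89.

89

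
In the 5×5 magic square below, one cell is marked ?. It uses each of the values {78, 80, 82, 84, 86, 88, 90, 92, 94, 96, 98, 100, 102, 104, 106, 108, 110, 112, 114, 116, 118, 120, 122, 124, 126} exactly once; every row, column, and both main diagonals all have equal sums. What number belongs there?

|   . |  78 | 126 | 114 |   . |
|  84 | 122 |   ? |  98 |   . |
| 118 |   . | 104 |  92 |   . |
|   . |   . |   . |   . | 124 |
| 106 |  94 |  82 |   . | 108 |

110

The 25 entries sum to 2550, so each line sums to 2550/5 = 510.
Row 5 needs 510; the known cells sum to 390, so (5,4) = 120.
Column 4 needs 510; the known cells sum to 424, so (4,4) = 86.
The remaining cell in main diagonal is (1,1) = 510 − 420 = 90.
The remaining cell in row 1 is (1,5) = 510 − 408 = 102.
Using column 1: 90 + 84 + 118 + 106 + ? → (4,1) = 510 − 398 = 112.
The remaining cell in anti-diagonal is (4,2) = 510 − 410 = 100.
The remaining cell in row 4 is (4,3) = 510 − 422 = 88.
The remaining cell in column 2 is (3,2) = 510 − 394 = 116.
The remaining cell in column 3 is (2,3) = 510 − 400 = 110.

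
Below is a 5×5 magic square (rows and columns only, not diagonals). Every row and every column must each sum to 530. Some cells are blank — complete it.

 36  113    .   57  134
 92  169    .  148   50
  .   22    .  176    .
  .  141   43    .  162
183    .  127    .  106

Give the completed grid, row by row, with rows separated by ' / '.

36 113 190 57 134 / 92 169 71 148 50 / 155 22 99 176 78 / 64 141 43 120 162 / 183 85 127 29 106

Row 1: 36 + 113 + 57 + 134 + ? = 530, so (1,3) = 190.
From row 2, 530 − (92 + 169 + 148 + 50) gives (2,3) = 71.
The remaining cell in column 2 is (5,2) = 530 − 445 = 85.
The remaining cell in column 3 is (3,3) = 530 − 431 = 99.
The remaining cell in column 5 is (3,5) = 530 − 452 = 78.
Using row 3: 22 + 99 + 176 + 78 + ? → (3,1) = 530 − 375 = 155.
The remaining cell in row 5 is (5,4) = 530 − 501 = 29.
The remaining cell in column 1 is (4,1) = 530 − 466 = 64.
Column 4: 57 + 148 + 176 + 29 + ? = 530, so (4,4) = 120.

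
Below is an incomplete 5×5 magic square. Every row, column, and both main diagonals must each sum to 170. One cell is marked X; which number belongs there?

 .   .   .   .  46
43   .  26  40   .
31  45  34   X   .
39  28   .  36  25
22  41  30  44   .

From row 4, 170 − (39 + 28 + 36 + 25) gives (4,3) = 42.
Row 5 needs 170; the known cells sum to 137, so (5,5) = 33.
Column 1: 43 + 31 + 39 + 22 + ? = 170, so (1,1) = 35.
The remaining cell in column 3 is (1,3) = 170 − 132 = 38.
From main diagonal, 170 − (35 + 34 + 36 + 33) gives (2,2) = 32.
Using row 2: 43 + 32 + 26 + 40 + ? → (2,5) = 170 − 141 = 29.
The remaining cell in column 2 is (1,2) = 170 − 146 = 24.
Column 5: 46 + 29 + 25 + 33 + ? = 170, so (3,5) = 37.
From row 1, 170 − (35 + 24 + 38 + 46) gives (1,4) = 27.
Row 3: 31 + 45 + 34 + 37 + ? = 170, so (3,4) = 23.

23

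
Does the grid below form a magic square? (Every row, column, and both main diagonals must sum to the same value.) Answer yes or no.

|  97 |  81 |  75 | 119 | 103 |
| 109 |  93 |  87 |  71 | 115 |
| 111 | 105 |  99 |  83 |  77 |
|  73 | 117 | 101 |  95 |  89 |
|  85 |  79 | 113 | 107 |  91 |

Yes

Row 1: 97 + 81 + 75 + 119 + 103 = 475.
Row 2: 109 + 93 + 87 + 71 + 115 = 475.
Row 3: 111 + 105 + 99 + 83 + 77 = 475.
Row 4: 73 + 117 + 101 + 95 + 89 = 475.
Row 5: 85 + 79 + 113 + 107 + 91 = 475.
Column 1: 97 + 109 + 111 + 73 + 85 = 475.
Column 2: 81 + 93 + 105 + 117 + 79 = 475.
Column 3: 75 + 87 + 99 + 101 + 113 = 475.
Column 4: 119 + 71 + 83 + 95 + 107 = 475.
Column 5: 103 + 115 + 77 + 89 + 91 = 475.
Main diagonal: 97 + 93 + 99 + 95 + 91 = 475.
Anti-diagonal: 103 + 71 + 99 + 117 + 85 = 475.
All lines sum to 475.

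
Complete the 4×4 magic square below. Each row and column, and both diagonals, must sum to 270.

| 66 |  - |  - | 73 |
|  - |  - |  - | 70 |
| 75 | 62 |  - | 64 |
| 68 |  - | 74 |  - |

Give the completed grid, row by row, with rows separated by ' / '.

From row 3, 270 − (75 + 62 + 64) gives (3,3) = 69.
Column 1 needs 270; the known cells sum to 209, so (2,1) = 61.
Column 4 must total 270; the given cells sum to 207, so (4,4) = 63.
Main diagonal must total 270; the given cells sum to 198, so (2,2) = 72.
Anti-diagonal needs 270; the known cells sum to 203, so (2,3) = 67.
From row 4, 270 − (68 + 74 + 63) gives (4,2) = 65.
The remaining cell in column 2 is (1,2) = 270 − 199 = 71.
Column 3 must total 270; the given cells sum to 210, so (1,3) = 60.

66 71 60 73 / 61 72 67 70 / 75 62 69 64 / 68 65 74 63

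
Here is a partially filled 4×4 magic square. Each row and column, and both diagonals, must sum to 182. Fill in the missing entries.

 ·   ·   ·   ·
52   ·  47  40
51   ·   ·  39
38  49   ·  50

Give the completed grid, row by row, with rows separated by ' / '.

Row 2: 52 + 47 + 40 + ? = 182, so (2,2) = 43.
Row 4 must total 182; the given cells sum to 137, so (4,3) = 45.
Column 1 needs 182; the known cells sum to 141, so (1,1) = 41.
Column 4 must total 182; the given cells sum to 129, so (1,4) = 53.
The remaining cell in main diagonal is (3,3) = 182 − 134 = 48.
Anti-diagonal must total 182; the given cells sum to 138, so (3,2) = 44.
Column 2 needs 182; the known cells sum to 136, so (1,2) = 46.
Column 3: 47 + 48 + 45 + ? = 182, so (1,3) = 42.

41 46 42 53 / 52 43 47 40 / 51 44 48 39 / 38 49 45 50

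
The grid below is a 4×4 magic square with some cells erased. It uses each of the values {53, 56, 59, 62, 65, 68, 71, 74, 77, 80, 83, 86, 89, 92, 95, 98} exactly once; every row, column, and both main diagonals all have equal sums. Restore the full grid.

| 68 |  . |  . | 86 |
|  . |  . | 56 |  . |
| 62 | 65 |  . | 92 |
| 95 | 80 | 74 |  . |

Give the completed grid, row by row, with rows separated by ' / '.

The 16 entries sum to 1208, so each line sums to 1208/4 = 302.
Row 3: 62 + 65 + 92 + ? = 302, so (3,3) = 83.
From row 4, 302 − (95 + 80 + 74) gives (4,4) = 53.
Column 1: 68 + 62 + 95 + ? = 302, so (2,1) = 77.
Using column 3: 56 + 83 + 74 + ? → (1,3) = 302 − 213 = 89.
The remaining cell in column 4 is (2,4) = 302 − 231 = 71.
Main diagonal: 68 + 83 + 53 + ? = 302, so (2,2) = 98.
The remaining cell in row 1 is (1,2) = 302 − 243 = 59.

68 59 89 86 / 77 98 56 71 / 62 65 83 92 / 95 80 74 53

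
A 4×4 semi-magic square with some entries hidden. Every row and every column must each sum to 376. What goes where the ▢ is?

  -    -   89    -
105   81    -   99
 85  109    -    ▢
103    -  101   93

87

The remaining cell in row 2 is (2,3) = 376 − 285 = 91.
The remaining cell in row 4 is (4,2) = 376 − 297 = 79.
The remaining cell in column 1 is (1,1) = 376 − 293 = 83.
From column 2, 376 − (81 + 109 + 79) gives (1,2) = 107.
Using column 3: 89 + 91 + 101 + ? → (3,3) = 376 − 281 = 95.
From row 1, 376 − (83 + 107 + 89) gives (1,4) = 97.
The remaining cell in row 3 is (3,4) = 376 − 289 = 87.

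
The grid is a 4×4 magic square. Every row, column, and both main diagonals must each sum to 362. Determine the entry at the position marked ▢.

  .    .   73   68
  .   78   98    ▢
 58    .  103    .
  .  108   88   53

Row 4: 108 + 88 + 53 + ? = 362, so (4,1) = 113.
The remaining cell in main diagonal is (1,1) = 362 − 234 = 128.
Using anti-diagonal: 68 + 98 + 113 + ? → (3,2) = 362 − 279 = 83.
Row 1 needs 362; the known cells sum to 269, so (1,2) = 93.
Row 3: 58 + 83 + 103 + ? = 362, so (3,4) = 118.
Column 1 must total 362; the given cells sum to 299, so (2,1) = 63.
Column 4: 68 + 118 + 53 + ? = 362, so (2,4) = 123.

123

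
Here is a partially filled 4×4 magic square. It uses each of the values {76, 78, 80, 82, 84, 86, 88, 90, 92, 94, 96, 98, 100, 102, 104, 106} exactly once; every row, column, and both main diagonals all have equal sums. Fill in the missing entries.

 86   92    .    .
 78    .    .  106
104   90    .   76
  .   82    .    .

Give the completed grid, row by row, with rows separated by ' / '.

86 92 88 98 / 78 100 80 106 / 104 90 94 76 / 96 82 102 84

The 16 entries sum to 1456, so each line sums to 1456/4 = 364.
Row 3 needs 364; the known cells sum to 270, so (3,3) = 94.
From column 1, 364 − (86 + 78 + 104) gives (4,1) = 96.
From column 2, 364 − (92 + 90 + 82) gives (2,2) = 100.
Main diagonal must total 364; the given cells sum to 280, so (4,4) = 84.
The remaining cell in row 2 is (2,3) = 364 − 284 = 80.
The remaining cell in row 4 is (4,3) = 364 − 262 = 102.
Column 3 must total 364; the given cells sum to 276, so (1,3) = 88.
Column 4 must total 364; the given cells sum to 266, so (1,4) = 98.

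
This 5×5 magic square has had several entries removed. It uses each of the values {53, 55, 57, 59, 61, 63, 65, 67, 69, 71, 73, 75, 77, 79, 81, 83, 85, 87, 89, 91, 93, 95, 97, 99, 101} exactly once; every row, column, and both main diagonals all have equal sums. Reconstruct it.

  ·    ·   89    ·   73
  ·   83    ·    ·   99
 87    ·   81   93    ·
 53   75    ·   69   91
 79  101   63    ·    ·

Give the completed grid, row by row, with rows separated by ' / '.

The 25 entries sum to 1925, so each line sums to 1925/5 = 385.
Row 4 must total 385; the given cells sum to 288, so (4,3) = 97.
The remaining cell in column 3 is (2,3) = 385 − 330 = 55.
Anti-diagonal: 73 + 81 + 75 + 79 + ? = 385, so (2,4) = 77.
Row 2 must total 385; the given cells sum to 314, so (2,1) = 71.
Column 1 must total 385; the given cells sum to 290, so (1,1) = 95.
From main diagonal, 385 − (95 + 83 + 81 + 69) gives (5,5) = 57.
Using row 5: 79 + 101 + 63 + 57 + ? → (5,4) = 385 − 300 = 85.
Column 4 must total 385; the given cells sum to 324, so (1,4) = 61.
Column 5: 73 + 99 + 91 + 57 + ? = 385, so (3,5) = 65.
From row 1, 385 − (95 + 89 + 61 + 73) gives (1,2) = 67.
From row 3, 385 − (87 + 81 + 93 + 65) gives (3,2) = 59.

95 67 89 61 73 / 71 83 55 77 99 / 87 59 81 93 65 / 53 75 97 69 91 / 79 101 63 85 57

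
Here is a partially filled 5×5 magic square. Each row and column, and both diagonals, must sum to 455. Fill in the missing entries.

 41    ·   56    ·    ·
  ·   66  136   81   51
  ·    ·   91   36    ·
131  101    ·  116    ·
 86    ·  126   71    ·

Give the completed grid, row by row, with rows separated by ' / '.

41 111 56 151 96 / 121 66 136 81 51 / 76 146 91 36 106 / 131 101 46 116 61 / 86 31 126 71 141

Using row 2: 66 + 136 + 81 + 51 + ? → (2,1) = 455 − 334 = 121.
Column 1 must total 455; the given cells sum to 379, so (3,1) = 76.
Using column 3: 56 + 136 + 91 + 126 + ? → (4,3) = 455 − 409 = 46.
Using column 4: 81 + 36 + 116 + 71 + ? → (1,4) = 455 − 304 = 151.
Main diagonal must total 455; the given cells sum to 314, so (5,5) = 141.
Anti-diagonal: 81 + 91 + 101 + 86 + ? = 455, so (1,5) = 96.
Using row 1: 41 + 56 + 151 + 96 + ? → (1,2) = 455 − 344 = 111.
Row 4 must total 455; the given cells sum to 394, so (4,5) = 61.
Row 5 needs 455; the known cells sum to 424, so (5,2) = 31.
Column 2: 111 + 66 + 101 + 31 + ? = 455, so (3,2) = 146.
From column 5, 455 − (96 + 51 + 61 + 141) gives (3,5) = 106.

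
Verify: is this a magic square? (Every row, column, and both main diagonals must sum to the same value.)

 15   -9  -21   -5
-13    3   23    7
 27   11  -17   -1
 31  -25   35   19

No — row 2 sums to 20 but row 1 sums to -20.

Row 1: 15 + (-9) + (-21) + (-5) = -20.
Row 2: -13 + 3 + 23 + 7 = 20.
Row 3: 27 + 11 + (-17) + (-1) = 20.
Row 4: 31 + (-25) + 35 + 19 = 60.
Column 1: 15 + (-13) + 27 + 31 = 60.
Column 2: -9 + 3 + 11 + (-25) = -20.
Column 3: -21 + 23 + (-17) + 35 = 20.
Column 4: -5 + 7 + (-1) + 19 = 20.
Main diagonal: 15 + 3 + (-17) + 19 = 20.
Anti-diagonal: -5 + 23 + 11 + 31 = 60.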